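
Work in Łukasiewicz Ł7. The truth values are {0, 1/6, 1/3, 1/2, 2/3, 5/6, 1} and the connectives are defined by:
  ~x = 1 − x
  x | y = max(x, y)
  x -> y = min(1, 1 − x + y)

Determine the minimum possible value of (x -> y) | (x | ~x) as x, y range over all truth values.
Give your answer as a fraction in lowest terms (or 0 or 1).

1/2

Take x = 1/2, y = 0:
x -> y = 1/2 -> 0 = 1/2
~x = ~1/2 = 1/2
x | ~x = 1/2 | 1/2 = 1/2
(x -> y) | (x | ~x) = 1/2 | 1/2 = 1/2
No assignment yields a value below 1/2, so this is the minimum.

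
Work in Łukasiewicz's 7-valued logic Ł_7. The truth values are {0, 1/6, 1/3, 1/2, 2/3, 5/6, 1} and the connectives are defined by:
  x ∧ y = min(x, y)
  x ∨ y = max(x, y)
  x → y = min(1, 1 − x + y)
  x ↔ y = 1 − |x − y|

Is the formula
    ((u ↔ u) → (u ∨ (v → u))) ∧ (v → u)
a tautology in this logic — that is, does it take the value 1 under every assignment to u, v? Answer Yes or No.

No

Counterexample: take u = 0, v = 1/6.
u ↔ u = 0 ↔ 0 = 1
v → u = 1/6 → 0 = 5/6
u ∨ (v → u) = 0 ∨ 5/6 = 5/6
(u ↔ u) → (u ∨ (v → u)) = 1 → 5/6 = 5/6
v → u = 1/6 → 0 = 5/6
((u ↔ u) → (u ∨ (v → u))) ∧ (v → u) = 5/6 ∧ 5/6 = 5/6
This gives 5/6 ≠ 1.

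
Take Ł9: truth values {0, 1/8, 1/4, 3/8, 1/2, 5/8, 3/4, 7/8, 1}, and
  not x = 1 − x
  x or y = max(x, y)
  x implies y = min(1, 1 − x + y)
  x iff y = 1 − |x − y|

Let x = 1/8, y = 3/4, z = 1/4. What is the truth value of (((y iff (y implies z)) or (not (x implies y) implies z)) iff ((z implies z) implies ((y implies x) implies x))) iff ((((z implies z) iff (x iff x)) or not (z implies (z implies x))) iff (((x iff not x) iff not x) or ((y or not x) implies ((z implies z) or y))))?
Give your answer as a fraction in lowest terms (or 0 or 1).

y implies z = 3/4 implies 1/4 = 1/2
y iff (y implies z) = 3/4 iff 1/2 = 3/4
x implies y = 1/8 implies 3/4 = 1
not (x implies y) = not 1 = 0
not (x implies y) implies z = 0 implies 1/4 = 1
(y iff (y implies z)) or (not (x implies y) implies z) = 3/4 or 1 = 1
z implies z = 1/4 implies 1/4 = 1
y implies x = 3/4 implies 1/8 = 3/8
(y implies x) implies x = 3/8 implies 1/8 = 3/4
(z implies z) implies ((y implies x) implies x) = 1 implies 3/4 = 3/4
((y iff (y implies z)) or (not (x implies y) implies z)) iff ((z implies z) implies ((y implies x) implies x)) = 1 iff 3/4 = 3/4
z implies z = 1/4 implies 1/4 = 1
x iff x = 1/8 iff 1/8 = 1
(z implies z) iff (x iff x) = 1 iff 1 = 1
z implies x = 1/4 implies 1/8 = 7/8
z implies (z implies x) = 1/4 implies 7/8 = 1
not (z implies (z implies x)) = not 1 = 0
((z implies z) iff (x iff x)) or not (z implies (z implies x)) = 1 or 0 = 1
not x = not 1/8 = 7/8
x iff not x = 1/8 iff 7/8 = 1/4
not x = not 1/8 = 7/8
(x iff not x) iff not x = 1/4 iff 7/8 = 3/8
not x = not 1/8 = 7/8
y or not x = 3/4 or 7/8 = 7/8
z implies z = 1/4 implies 1/4 = 1
(z implies z) or y = 1 or 3/4 = 1
(y or not x) implies ((z implies z) or y) = 7/8 implies 1 = 1
((x iff not x) iff not x) or ((y or not x) implies ((z implies z) or y)) = 3/8 or 1 = 1
(((z implies z) iff (x iff x)) or not (z implies (z implies x))) iff (((x iff not x) iff not x) or ((y or not x) implies ((z implies z) or y))) = 1 iff 1 = 1
(((y iff (y implies z)) or (not (x implies y) implies z)) iff ((z implies z) implies ((y implies x) implies x))) iff ((((z implies z) iff (x iff x)) or not (z implies (z implies x))) iff (((x iff not x) iff not x) or ((y or not x) implies ((z implies z) or y)))) = 3/4 iff 1 = 3/4

3/4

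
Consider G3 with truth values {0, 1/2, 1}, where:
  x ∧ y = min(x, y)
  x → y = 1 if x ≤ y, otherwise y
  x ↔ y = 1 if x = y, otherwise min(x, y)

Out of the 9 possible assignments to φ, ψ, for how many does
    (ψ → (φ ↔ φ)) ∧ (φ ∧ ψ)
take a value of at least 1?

φ = 0, ψ = 0 ↦ 0  <
φ = 0, ψ = 1/2 ↦ 0  <
φ = 0, ψ = 1 ↦ 0  <
φ = 1/2, ψ = 0 ↦ 0  <
φ = 1/2, ψ = 1/2 ↦ 1/2  <
φ = 1/2, ψ = 1 ↦ 1/2  <
φ = 1, ψ = 0 ↦ 0  <
φ = 1, ψ = 1/2 ↦ 1/2  <
φ = 1, ψ = 1 ↦ 1  ≥
So 1 of the 9 assignments meets the threshold.

1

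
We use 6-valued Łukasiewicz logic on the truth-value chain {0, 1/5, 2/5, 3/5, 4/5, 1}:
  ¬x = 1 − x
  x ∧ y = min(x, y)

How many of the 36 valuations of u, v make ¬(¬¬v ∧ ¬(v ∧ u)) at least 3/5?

27

value 1: 7 assignments (counts)
value 4/5: 9 assignments (counts)
value 3/5: 11 assignments (counts)
value 2/5: 5 assignments
value 1/5: 3 assignments
value 0: 1 assignment
So 27 of the 36 assignments meet the threshold.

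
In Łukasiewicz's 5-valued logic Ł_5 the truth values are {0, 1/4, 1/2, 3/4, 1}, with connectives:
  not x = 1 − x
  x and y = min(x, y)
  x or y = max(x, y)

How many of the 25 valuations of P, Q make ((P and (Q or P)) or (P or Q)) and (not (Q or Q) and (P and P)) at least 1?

1

value 1: 1 assignment (counts)
value 3/4: 3 assignments
value 1/2: 5 assignments
value 1/4: 7 assignments
value 0: 9 assignments
So 1 of the 25 assignments meets the threshold.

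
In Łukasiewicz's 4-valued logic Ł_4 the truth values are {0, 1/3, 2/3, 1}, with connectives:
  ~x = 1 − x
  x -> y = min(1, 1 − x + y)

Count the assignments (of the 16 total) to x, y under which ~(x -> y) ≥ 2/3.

x = 0, y = 0 ↦ 0  <
x = 0, y = 1/3 ↦ 0  <
x = 0, y = 2/3 ↦ 0  <
x = 0, y = 1 ↦ 0  <
x = 1/3, y = 0 ↦ 1/3  <
x = 1/3, y = 1/3 ↦ 0  <
x = 1/3, y = 2/3 ↦ 0  <
x = 1/3, y = 1 ↦ 0  <
x = 2/3, y = 0 ↦ 2/3  ≥
x = 2/3, y = 1/3 ↦ 1/3  <
x = 2/3, y = 2/3 ↦ 0  <
x = 2/3, y = 1 ↦ 0  <
x = 1, y = 0 ↦ 1  ≥
x = 1, y = 1/3 ↦ 2/3  ≥
x = 1, y = 2/3 ↦ 1/3  <
x = 1, y = 1 ↦ 0  <
So 3 of the 16 assignments meet the threshold.

3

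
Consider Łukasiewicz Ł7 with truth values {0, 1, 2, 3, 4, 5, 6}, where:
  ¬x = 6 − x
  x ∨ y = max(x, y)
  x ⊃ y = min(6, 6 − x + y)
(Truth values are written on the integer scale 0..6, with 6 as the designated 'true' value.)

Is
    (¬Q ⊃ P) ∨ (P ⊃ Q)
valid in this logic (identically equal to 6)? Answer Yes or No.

Counterexample: take P = 1, Q = 0.
¬Q = ¬0 = 6
¬Q ⊃ P = 6 ⊃ 1 = 1
P ⊃ Q = 1 ⊃ 0 = 5
(¬Q ⊃ P) ∨ (P ⊃ Q) = 1 ∨ 5 = 5
This gives 5 ≠ 6.

No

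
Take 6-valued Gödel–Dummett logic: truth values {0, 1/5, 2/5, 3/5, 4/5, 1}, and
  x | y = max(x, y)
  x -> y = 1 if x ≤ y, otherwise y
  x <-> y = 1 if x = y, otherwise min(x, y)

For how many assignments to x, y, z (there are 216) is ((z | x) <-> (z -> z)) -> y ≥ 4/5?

value 1: 91 assignments (counts)
value 4/5: 11 assignments (counts)
value 3/5: 20 assignments
value 2/5: 27 assignments
value 1/5: 32 assignments
value 0: 35 assignments
So 102 of the 216 assignments meet the threshold.

102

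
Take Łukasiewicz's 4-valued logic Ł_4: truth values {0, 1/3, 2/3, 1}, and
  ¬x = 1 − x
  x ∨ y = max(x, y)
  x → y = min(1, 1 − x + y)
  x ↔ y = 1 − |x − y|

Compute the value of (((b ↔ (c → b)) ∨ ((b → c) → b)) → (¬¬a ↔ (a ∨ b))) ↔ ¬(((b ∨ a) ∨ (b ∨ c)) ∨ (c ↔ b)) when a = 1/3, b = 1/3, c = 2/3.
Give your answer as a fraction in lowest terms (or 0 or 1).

1/3

c → b = 2/3 → 1/3 = 2/3
b ↔ (c → b) = 1/3 ↔ 2/3 = 2/3
b → c = 1/3 → 2/3 = 1
(b → c) → b = 1 → 1/3 = 1/3
(b ↔ (c → b)) ∨ ((b → c) → b) = 2/3 ∨ 1/3 = 2/3
¬a = ¬1/3 = 2/3
¬¬a = ¬2/3 = 1/3
a ∨ b = 1/3 ∨ 1/3 = 1/3
¬¬a ↔ (a ∨ b) = 1/3 ↔ 1/3 = 1
((b ↔ (c → b)) ∨ ((b → c) → b)) → (¬¬a ↔ (a ∨ b)) = 2/3 → 1 = 1
b ∨ a = 1/3 ∨ 1/3 = 1/3
b ∨ c = 1/3 ∨ 2/3 = 2/3
(b ∨ a) ∨ (b ∨ c) = 1/3 ∨ 2/3 = 2/3
c ↔ b = 2/3 ↔ 1/3 = 2/3
((b ∨ a) ∨ (b ∨ c)) ∨ (c ↔ b) = 2/3 ∨ 2/3 = 2/3
¬(((b ∨ a) ∨ (b ∨ c)) ∨ (c ↔ b)) = ¬2/3 = 1/3
(((b ↔ (c → b)) ∨ ((b → c) → b)) → (¬¬a ↔ (a ∨ b))) ↔ ¬(((b ∨ a) ∨ (b ∨ c)) ∨ (c ↔ b)) = 1 ↔ 1/3 = 1/3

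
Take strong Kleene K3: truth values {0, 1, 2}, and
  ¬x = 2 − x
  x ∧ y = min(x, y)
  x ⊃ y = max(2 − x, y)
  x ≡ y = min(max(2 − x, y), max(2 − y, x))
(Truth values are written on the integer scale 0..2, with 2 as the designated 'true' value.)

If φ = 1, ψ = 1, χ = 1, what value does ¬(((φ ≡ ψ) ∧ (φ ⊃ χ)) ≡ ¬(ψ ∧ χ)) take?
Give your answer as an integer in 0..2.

1

φ ≡ ψ = 1 ≡ 1 = 1
φ ⊃ χ = 1 ⊃ 1 = 1
(φ ≡ ψ) ∧ (φ ⊃ χ) = 1 ∧ 1 = 1
ψ ∧ χ = 1 ∧ 1 = 1
¬(ψ ∧ χ) = ¬1 = 1
((φ ≡ ψ) ∧ (φ ⊃ χ)) ≡ ¬(ψ ∧ χ) = 1 ≡ 1 = 1
¬(((φ ≡ ψ) ∧ (φ ⊃ χ)) ≡ ¬(ψ ∧ χ)) = ¬1 = 1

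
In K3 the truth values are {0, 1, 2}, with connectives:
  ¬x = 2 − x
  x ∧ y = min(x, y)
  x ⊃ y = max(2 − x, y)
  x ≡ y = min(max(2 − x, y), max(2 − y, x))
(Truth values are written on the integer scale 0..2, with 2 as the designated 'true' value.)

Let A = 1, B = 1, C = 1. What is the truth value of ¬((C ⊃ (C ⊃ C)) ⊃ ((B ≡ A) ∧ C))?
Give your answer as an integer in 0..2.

C ⊃ C = 1 ⊃ 1 = 1
C ⊃ (C ⊃ C) = 1 ⊃ 1 = 1
B ≡ A = 1 ≡ 1 = 1
(B ≡ A) ∧ C = 1 ∧ 1 = 1
(C ⊃ (C ⊃ C)) ⊃ ((B ≡ A) ∧ C) = 1 ⊃ 1 = 1
¬((C ⊃ (C ⊃ C)) ⊃ ((B ≡ A) ∧ C)) = ¬1 = 1

1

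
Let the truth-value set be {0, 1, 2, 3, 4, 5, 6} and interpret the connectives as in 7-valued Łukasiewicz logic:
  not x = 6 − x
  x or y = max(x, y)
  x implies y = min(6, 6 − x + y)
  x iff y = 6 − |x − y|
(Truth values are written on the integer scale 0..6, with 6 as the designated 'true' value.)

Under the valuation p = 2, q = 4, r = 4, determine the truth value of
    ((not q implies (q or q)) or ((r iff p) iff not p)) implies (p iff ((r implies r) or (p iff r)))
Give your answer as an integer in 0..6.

2

not q = not 4 = 2
q or q = 4 or 4 = 4
not q implies (q or q) = 2 implies 4 = 6
r iff p = 4 iff 2 = 4
not p = not 2 = 4
(r iff p) iff not p = 4 iff 4 = 6
(not q implies (q or q)) or ((r iff p) iff not p) = 6 or 6 = 6
r implies r = 4 implies 4 = 6
p iff r = 2 iff 4 = 4
(r implies r) or (p iff r) = 6 or 4 = 6
p iff ((r implies r) or (p iff r)) = 2 iff 6 = 2
((not q implies (q or q)) or ((r iff p) iff not p)) implies (p iff ((r implies r) or (p iff r))) = 6 implies 2 = 2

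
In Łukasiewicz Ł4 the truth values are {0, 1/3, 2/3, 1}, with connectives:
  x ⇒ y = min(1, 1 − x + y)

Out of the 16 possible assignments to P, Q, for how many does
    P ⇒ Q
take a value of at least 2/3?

P = 0, Q = 0 ↦ 1  ≥
P = 0, Q = 1/3 ↦ 1  ≥
P = 0, Q = 2/3 ↦ 1  ≥
P = 0, Q = 1 ↦ 1  ≥
P = 1/3, Q = 0 ↦ 2/3  ≥
P = 1/3, Q = 1/3 ↦ 1  ≥
P = 1/3, Q = 2/3 ↦ 1  ≥
P = 1/3, Q = 1 ↦ 1  ≥
P = 2/3, Q = 0 ↦ 1/3  <
P = 2/3, Q = 1/3 ↦ 2/3  ≥
P = 2/3, Q = 2/3 ↦ 1  ≥
P = 2/3, Q = 1 ↦ 1  ≥
P = 1, Q = 0 ↦ 0  <
P = 1, Q = 1/3 ↦ 1/3  <
P = 1, Q = 2/3 ↦ 2/3  ≥
P = 1, Q = 1 ↦ 1  ≥
So 13 of the 16 assignments meet the threshold.

13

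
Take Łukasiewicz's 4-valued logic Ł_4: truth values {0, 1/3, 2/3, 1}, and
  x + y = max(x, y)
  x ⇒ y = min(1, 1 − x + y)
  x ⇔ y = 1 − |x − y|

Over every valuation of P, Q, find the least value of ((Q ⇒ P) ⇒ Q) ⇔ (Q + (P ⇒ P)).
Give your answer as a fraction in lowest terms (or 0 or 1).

0

Take P = 0, Q = 0:
Q ⇒ P = 0 ⇒ 0 = 1
(Q ⇒ P) ⇒ Q = 1 ⇒ 0 = 0
P ⇒ P = 0 ⇒ 0 = 1
Q + (P ⇒ P) = 0 + 1 = 1
((Q ⇒ P) ⇒ Q) ⇔ (Q + (P ⇒ P)) = 0 ⇔ 1 = 0
No assignment yields a value below 0, so this is the minimum.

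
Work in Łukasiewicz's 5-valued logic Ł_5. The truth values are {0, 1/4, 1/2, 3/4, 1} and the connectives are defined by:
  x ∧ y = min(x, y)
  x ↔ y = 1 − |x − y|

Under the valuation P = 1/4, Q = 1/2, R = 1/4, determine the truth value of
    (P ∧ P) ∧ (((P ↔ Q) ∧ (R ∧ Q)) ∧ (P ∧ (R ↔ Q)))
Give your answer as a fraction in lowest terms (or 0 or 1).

P ∧ P = 1/4 ∧ 1/4 = 1/4
P ↔ Q = 1/4 ↔ 1/2 = 3/4
R ∧ Q = 1/4 ∧ 1/2 = 1/4
(P ↔ Q) ∧ (R ∧ Q) = 3/4 ∧ 1/4 = 1/4
R ↔ Q = 1/4 ↔ 1/2 = 3/4
P ∧ (R ↔ Q) = 1/4 ∧ 3/4 = 1/4
((P ↔ Q) ∧ (R ∧ Q)) ∧ (P ∧ (R ↔ Q)) = 1/4 ∧ 1/4 = 1/4
(P ∧ P) ∧ (((P ↔ Q) ∧ (R ∧ Q)) ∧ (P ∧ (R ↔ Q))) = 1/4 ∧ 1/4 = 1/4

1/4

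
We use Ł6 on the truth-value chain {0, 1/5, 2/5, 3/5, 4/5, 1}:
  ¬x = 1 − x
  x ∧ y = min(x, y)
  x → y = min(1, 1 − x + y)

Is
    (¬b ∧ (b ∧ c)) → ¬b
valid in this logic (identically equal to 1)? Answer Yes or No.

Yes

At b = 1/5, c = 4/5, for instance:
¬b = ¬1/5 = 4/5
b ∧ c = 1/5 ∧ 4/5 = 1/5
¬b ∧ (b ∧ c) = 4/5 ∧ 1/5 = 1/5
(¬b ∧ (b ∧ c)) → ¬b = 1/5 → 4/5 = 1
and checking the remaining 35 assignments likewise gives ≥ 1 in every case.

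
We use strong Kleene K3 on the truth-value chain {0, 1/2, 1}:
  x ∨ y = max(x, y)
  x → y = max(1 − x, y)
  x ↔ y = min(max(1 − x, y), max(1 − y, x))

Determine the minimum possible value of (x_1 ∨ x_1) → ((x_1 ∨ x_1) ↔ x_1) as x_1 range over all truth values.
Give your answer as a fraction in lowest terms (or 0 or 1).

1/2

Take x_1 = 1/2:
x_1 ∨ x_1 = 1/2 ∨ 1/2 = 1/2
x_1 ∨ x_1 = 1/2 ∨ 1/2 = 1/2
(x_1 ∨ x_1) ↔ x_1 = 1/2 ↔ 1/2 = 1/2
(x_1 ∨ x_1) → ((x_1 ∨ x_1) ↔ x_1) = 1/2 → 1/2 = 1/2
No assignment yields a value below 1/2, so this is the minimum.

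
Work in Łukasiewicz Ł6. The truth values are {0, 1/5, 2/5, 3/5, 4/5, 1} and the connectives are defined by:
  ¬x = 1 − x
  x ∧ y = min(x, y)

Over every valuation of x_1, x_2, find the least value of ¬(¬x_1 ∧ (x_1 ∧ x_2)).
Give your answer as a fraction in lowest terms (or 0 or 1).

3/5

Take x_1 = 2/5, x_2 = 2/5:
¬x_1 = ¬2/5 = 3/5
x_1 ∧ x_2 = 2/5 ∧ 2/5 = 2/5
¬x_1 ∧ (x_1 ∧ x_2) = 3/5 ∧ 2/5 = 2/5
¬(¬x_1 ∧ (x_1 ∧ x_2)) = ¬2/5 = 3/5
No assignment yields a value below 3/5, so this is the minimum.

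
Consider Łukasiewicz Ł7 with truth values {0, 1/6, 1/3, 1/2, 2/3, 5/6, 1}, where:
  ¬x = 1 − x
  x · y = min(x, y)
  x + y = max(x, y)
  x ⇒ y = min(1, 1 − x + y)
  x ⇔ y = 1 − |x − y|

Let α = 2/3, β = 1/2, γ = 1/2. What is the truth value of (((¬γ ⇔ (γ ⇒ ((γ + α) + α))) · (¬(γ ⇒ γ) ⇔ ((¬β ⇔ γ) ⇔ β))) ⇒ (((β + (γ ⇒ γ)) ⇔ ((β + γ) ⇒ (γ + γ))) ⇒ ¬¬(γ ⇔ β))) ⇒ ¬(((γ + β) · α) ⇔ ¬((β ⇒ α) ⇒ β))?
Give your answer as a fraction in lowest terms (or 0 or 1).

0

¬γ = ¬1/2 = 1/2
γ + α = 1/2 + 2/3 = 2/3
(γ + α) + α = 2/3 + 2/3 = 2/3
γ ⇒ ((γ + α) + α) = 1/2 ⇒ 2/3 = 1
¬γ ⇔ (γ ⇒ ((γ + α) + α)) = 1/2 ⇔ 1 = 1/2
γ ⇒ γ = 1/2 ⇒ 1/2 = 1
¬(γ ⇒ γ) = ¬1 = 0
¬β = ¬1/2 = 1/2
¬β ⇔ γ = 1/2 ⇔ 1/2 = 1
(¬β ⇔ γ) ⇔ β = 1 ⇔ 1/2 = 1/2
¬(γ ⇒ γ) ⇔ ((¬β ⇔ γ) ⇔ β) = 0 ⇔ 1/2 = 1/2
(¬γ ⇔ (γ ⇒ ((γ + α) + α))) · (¬(γ ⇒ γ) ⇔ ((¬β ⇔ γ) ⇔ β)) = 1/2 · 1/2 = 1/2
γ ⇒ γ = 1/2 ⇒ 1/2 = 1
β + (γ ⇒ γ) = 1/2 + 1 = 1
β + γ = 1/2 + 1/2 = 1/2
γ + γ = 1/2 + 1/2 = 1/2
(β + γ) ⇒ (γ + γ) = 1/2 ⇒ 1/2 = 1
(β + (γ ⇒ γ)) ⇔ ((β + γ) ⇒ (γ + γ)) = 1 ⇔ 1 = 1
γ ⇔ β = 1/2 ⇔ 1/2 = 1
¬(γ ⇔ β) = ¬1 = 0
¬¬(γ ⇔ β) = ¬0 = 1
((β + (γ ⇒ γ)) ⇔ ((β + γ) ⇒ (γ + γ))) ⇒ ¬¬(γ ⇔ β) = 1 ⇒ 1 = 1
((¬γ ⇔ (γ ⇒ ((γ + α) + α))) · (¬(γ ⇒ γ) ⇔ ((¬β ⇔ γ) ⇔ β))) ⇒ (((β + (γ ⇒ γ)) ⇔ ((β + γ) ⇒ (γ + γ))) ⇒ ¬¬(γ ⇔ β)) = 1/2 ⇒ 1 = 1
γ + β = 1/2 + 1/2 = 1/2
(γ + β) · α = 1/2 · 2/3 = 1/2
β ⇒ α = 1/2 ⇒ 2/3 = 1
(β ⇒ α) ⇒ β = 1 ⇒ 1/2 = 1/2
¬((β ⇒ α) ⇒ β) = ¬1/2 = 1/2
((γ + β) · α) ⇔ ¬((β ⇒ α) ⇒ β) = 1/2 ⇔ 1/2 = 1
¬(((γ + β) · α) ⇔ ¬((β ⇒ α) ⇒ β)) = ¬1 = 0
(((¬γ ⇔ (γ ⇒ ((γ + α) + α))) · (¬(γ ⇒ γ) ⇔ ((¬β ⇔ γ) ⇔ β))) ⇒ (((β + (γ ⇒ γ)) ⇔ ((β + γ) ⇒ (γ + γ))) ⇒ ¬¬(γ ⇔ β))) ⇒ ¬(((γ + β) · α) ⇔ ¬((β ⇒ α) ⇒ β)) = 1 ⇒ 0 = 0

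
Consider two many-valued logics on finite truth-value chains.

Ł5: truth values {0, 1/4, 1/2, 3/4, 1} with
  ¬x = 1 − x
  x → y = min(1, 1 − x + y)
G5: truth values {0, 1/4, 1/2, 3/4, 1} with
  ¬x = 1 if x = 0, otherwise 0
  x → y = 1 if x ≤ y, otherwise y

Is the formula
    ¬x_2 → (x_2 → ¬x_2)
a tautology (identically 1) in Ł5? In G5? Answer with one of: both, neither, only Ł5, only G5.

In Ł5: every assignment gives 1 — tautology.
In G5: every assignment gives 1 — tautology.

both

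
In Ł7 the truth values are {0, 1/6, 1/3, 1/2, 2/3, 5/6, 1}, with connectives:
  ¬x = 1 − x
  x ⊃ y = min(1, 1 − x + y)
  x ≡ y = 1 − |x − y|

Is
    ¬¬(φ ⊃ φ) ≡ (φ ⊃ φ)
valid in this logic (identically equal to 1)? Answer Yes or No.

Yes

φ = 0 ↦ 1
φ = 1/6 ↦ 1
φ = 1/3 ↦ 1
φ = 1/2 ↦ 1
φ = 2/3 ↦ 1
φ = 5/6 ↦ 1
φ = 1 ↦ 1
Every assignment gives a value ≥ 1.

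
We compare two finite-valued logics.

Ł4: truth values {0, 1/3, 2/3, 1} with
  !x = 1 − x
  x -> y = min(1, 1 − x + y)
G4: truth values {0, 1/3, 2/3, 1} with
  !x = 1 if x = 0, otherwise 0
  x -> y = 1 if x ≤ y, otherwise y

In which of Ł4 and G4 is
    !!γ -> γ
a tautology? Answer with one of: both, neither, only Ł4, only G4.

In Ł4: every assignment gives 1 — tautology.
In G4: at γ = 1/3 the value is 1/3 — not a tautology.

only Ł4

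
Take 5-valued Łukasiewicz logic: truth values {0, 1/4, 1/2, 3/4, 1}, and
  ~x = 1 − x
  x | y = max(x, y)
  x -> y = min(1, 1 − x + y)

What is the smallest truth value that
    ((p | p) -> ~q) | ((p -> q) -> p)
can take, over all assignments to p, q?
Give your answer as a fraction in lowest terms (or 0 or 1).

1/2

Take p = 1/2, q = 1:
p | p = 1/2 | 1/2 = 1/2
~q = ~1 = 0
(p | p) -> ~q = 1/2 -> 0 = 1/2
p -> q = 1/2 -> 1 = 1
(p -> q) -> p = 1 -> 1/2 = 1/2
((p | p) -> ~q) | ((p -> q) -> p) = 1/2 | 1/2 = 1/2
No assignment yields a value below 1/2, so this is the minimum.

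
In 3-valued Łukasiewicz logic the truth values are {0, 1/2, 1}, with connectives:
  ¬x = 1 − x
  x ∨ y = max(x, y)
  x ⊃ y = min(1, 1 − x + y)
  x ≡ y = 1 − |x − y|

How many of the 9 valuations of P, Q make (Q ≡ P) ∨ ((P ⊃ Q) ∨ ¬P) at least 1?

P = 0, Q = 0 ↦ 1  ≥
P = 0, Q = 1/2 ↦ 1  ≥
P = 0, Q = 1 ↦ 1  ≥
P = 1/2, Q = 0 ↦ 1/2  <
P = 1/2, Q = 1/2 ↦ 1  ≥
P = 1/2, Q = 1 ↦ 1  ≥
P = 1, Q = 0 ↦ 0  <
P = 1, Q = 1/2 ↦ 1/2  <
P = 1, Q = 1 ↦ 1  ≥
So 6 of the 9 assignments meet the threshold.

6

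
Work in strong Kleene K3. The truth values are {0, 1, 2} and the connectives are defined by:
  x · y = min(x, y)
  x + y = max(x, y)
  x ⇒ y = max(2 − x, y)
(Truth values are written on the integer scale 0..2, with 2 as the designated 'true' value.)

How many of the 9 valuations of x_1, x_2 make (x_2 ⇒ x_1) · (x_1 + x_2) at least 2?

x_1 = 0, x_2 = 0 ↦ 0  <
x_1 = 0, x_2 = 1 ↦ 1  <
x_1 = 0, x_2 = 2 ↦ 0  <
x_1 = 1, x_2 = 0 ↦ 1  <
x_1 = 1, x_2 = 1 ↦ 1  <
x_1 = 1, x_2 = 2 ↦ 1  <
x_1 = 2, x_2 = 0 ↦ 2  ≥
x_1 = 2, x_2 = 1 ↦ 2  ≥
x_1 = 2, x_2 = 2 ↦ 2  ≥
So 3 of the 9 assignments meet the threshold.

3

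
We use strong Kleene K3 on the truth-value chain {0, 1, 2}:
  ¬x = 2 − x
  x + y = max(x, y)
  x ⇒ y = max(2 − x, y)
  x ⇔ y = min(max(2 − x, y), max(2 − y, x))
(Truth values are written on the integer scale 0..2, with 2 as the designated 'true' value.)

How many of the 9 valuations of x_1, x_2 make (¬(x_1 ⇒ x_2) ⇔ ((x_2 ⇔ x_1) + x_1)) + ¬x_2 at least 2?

4

x_1 = 0, x_2 = 0 ↦ 2  ≥
x_1 = 0, x_2 = 1 ↦ 1  <
x_1 = 0, x_2 = 2 ↦ 2  ≥
x_1 = 1, x_2 = 0 ↦ 2  ≥
x_1 = 1, x_2 = 1 ↦ 1  <
x_1 = 1, x_2 = 2 ↦ 1  <
x_1 = 2, x_2 = 0 ↦ 2  ≥
x_1 = 2, x_2 = 1 ↦ 1  <
x_1 = 2, x_2 = 2 ↦ 0  <
So 4 of the 9 assignments meet the threshold.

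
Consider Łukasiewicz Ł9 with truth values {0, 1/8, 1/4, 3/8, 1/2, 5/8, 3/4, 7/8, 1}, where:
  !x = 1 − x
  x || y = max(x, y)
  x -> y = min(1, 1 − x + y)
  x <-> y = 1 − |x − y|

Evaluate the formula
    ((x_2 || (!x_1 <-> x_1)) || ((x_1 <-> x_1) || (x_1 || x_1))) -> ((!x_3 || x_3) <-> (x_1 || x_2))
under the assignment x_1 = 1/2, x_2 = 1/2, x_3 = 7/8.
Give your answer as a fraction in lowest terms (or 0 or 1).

5/8

!x_1 = !1/2 = 1/2
!x_1 <-> x_1 = 1/2 <-> 1/2 = 1
x_2 || (!x_1 <-> x_1) = 1/2 || 1 = 1
x_1 <-> x_1 = 1/2 <-> 1/2 = 1
x_1 || x_1 = 1/2 || 1/2 = 1/2
(x_1 <-> x_1) || (x_1 || x_1) = 1 || 1/2 = 1
(x_2 || (!x_1 <-> x_1)) || ((x_1 <-> x_1) || (x_1 || x_1)) = 1 || 1 = 1
!x_3 = !7/8 = 1/8
!x_3 || x_3 = 1/8 || 7/8 = 7/8
x_1 || x_2 = 1/2 || 1/2 = 1/2
(!x_3 || x_3) <-> (x_1 || x_2) = 7/8 <-> 1/2 = 5/8
((x_2 || (!x_1 <-> x_1)) || ((x_1 <-> x_1) || (x_1 || x_1))) -> ((!x_3 || x_3) <-> (x_1 || x_2)) = 1 -> 5/8 = 5/8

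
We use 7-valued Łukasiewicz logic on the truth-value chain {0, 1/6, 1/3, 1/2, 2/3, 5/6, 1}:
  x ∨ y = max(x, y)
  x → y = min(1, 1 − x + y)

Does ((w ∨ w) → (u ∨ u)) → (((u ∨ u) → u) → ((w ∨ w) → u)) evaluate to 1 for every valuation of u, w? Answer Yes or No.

Yes

At u = 1/3, w = 0, for instance:
w ∨ w = 0 ∨ 0 = 0
u ∨ u = 1/3 ∨ 1/3 = 1/3
(w ∨ w) → (u ∨ u) = 0 → 1/3 = 1
(u ∨ u) → u = 1/3 → 1/3 = 1
(w ∨ w) → u = 0 → 1/3 = 1
((u ∨ u) → u) → ((w ∨ w) → u) = 1 → 1 = 1
((w ∨ w) → (u ∨ u)) → (((u ∨ u) → u) → ((w ∨ w) → u)) = 1 → 1 = 1
and checking the remaining 48 assignments likewise gives ≥ 1 in every case.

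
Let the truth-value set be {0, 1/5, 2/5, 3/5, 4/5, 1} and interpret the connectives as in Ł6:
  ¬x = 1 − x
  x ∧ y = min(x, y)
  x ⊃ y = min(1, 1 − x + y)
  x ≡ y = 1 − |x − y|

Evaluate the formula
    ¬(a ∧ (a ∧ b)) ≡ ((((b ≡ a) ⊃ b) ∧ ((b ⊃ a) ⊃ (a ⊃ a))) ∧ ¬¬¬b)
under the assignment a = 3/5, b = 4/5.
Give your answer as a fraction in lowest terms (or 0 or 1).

4/5

a ∧ b = 3/5 ∧ 4/5 = 3/5
a ∧ (a ∧ b) = 3/5 ∧ 3/5 = 3/5
¬(a ∧ (a ∧ b)) = ¬3/5 = 2/5
b ≡ a = 4/5 ≡ 3/5 = 4/5
(b ≡ a) ⊃ b = 4/5 ⊃ 4/5 = 1
b ⊃ a = 4/5 ⊃ 3/5 = 4/5
a ⊃ a = 3/5 ⊃ 3/5 = 1
(b ⊃ a) ⊃ (a ⊃ a) = 4/5 ⊃ 1 = 1
((b ≡ a) ⊃ b) ∧ ((b ⊃ a) ⊃ (a ⊃ a)) = 1 ∧ 1 = 1
¬b = ¬4/5 = 1/5
¬¬b = ¬1/5 = 4/5
¬¬¬b = ¬4/5 = 1/5
(((b ≡ a) ⊃ b) ∧ ((b ⊃ a) ⊃ (a ⊃ a))) ∧ ¬¬¬b = 1 ∧ 1/5 = 1/5
¬(a ∧ (a ∧ b)) ≡ ((((b ≡ a) ⊃ b) ∧ ((b ⊃ a) ⊃ (a ⊃ a))) ∧ ¬¬¬b) = 2/5 ≡ 1/5 = 4/5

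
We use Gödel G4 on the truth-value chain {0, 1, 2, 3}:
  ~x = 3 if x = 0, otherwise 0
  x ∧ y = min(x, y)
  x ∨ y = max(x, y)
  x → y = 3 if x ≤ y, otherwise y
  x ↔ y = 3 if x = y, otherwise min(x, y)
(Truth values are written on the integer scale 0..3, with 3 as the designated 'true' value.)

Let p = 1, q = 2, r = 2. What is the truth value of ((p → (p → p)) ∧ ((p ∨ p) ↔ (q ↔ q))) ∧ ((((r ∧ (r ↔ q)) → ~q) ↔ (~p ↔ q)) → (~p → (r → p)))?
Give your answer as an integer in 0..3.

p → p = 1 → 1 = 3
p → (p → p) = 1 → 3 = 3
p ∨ p = 1 ∨ 1 = 1
q ↔ q = 2 ↔ 2 = 3
(p ∨ p) ↔ (q ↔ q) = 1 ↔ 3 = 1
(p → (p → p)) ∧ ((p ∨ p) ↔ (q ↔ q)) = 3 ∧ 1 = 1
r ↔ q = 2 ↔ 2 = 3
r ∧ (r ↔ q) = 2 ∧ 3 = 2
~q = ~2 = 0
(r ∧ (r ↔ q)) → ~q = 2 → 0 = 0
~p = ~1 = 0
~p ↔ q = 0 ↔ 2 = 0
((r ∧ (r ↔ q)) → ~q) ↔ (~p ↔ q) = 0 ↔ 0 = 3
~p = ~1 = 0
r → p = 2 → 1 = 1
~p → (r → p) = 0 → 1 = 3
(((r ∧ (r ↔ q)) → ~q) ↔ (~p ↔ q)) → (~p → (r → p)) = 3 → 3 = 3
((p → (p → p)) ∧ ((p ∨ p) ↔ (q ↔ q))) ∧ ((((r ∧ (r ↔ q)) → ~q) ↔ (~p ↔ q)) → (~p → (r → p))) = 1 ∧ 3 = 1

1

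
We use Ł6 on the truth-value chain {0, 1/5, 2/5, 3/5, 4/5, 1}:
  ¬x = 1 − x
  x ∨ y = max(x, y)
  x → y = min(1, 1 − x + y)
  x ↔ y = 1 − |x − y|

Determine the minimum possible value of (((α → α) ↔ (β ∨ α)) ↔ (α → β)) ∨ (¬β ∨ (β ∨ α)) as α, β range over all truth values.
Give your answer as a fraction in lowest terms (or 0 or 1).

Take α = 0, β = 2/5:
α → α = 0 → 0 = 1
β ∨ α = 2/5 ∨ 0 = 2/5
(α → α) ↔ (β ∨ α) = 1 ↔ 2/5 = 2/5
α → β = 0 → 2/5 = 1
((α → α) ↔ (β ∨ α)) ↔ (α → β) = 2/5 ↔ 1 = 2/5
¬β = ¬2/5 = 3/5
β ∨ α = 2/5 ∨ 0 = 2/5
¬β ∨ (β ∨ α) = 3/5 ∨ 2/5 = 3/5
(((α → α) ↔ (β ∨ α)) ↔ (α → β)) ∨ (¬β ∨ (β ∨ α)) = 2/5 ∨ 3/5 = 3/5
No assignment yields a value below 3/5, so this is the minimum.

3/5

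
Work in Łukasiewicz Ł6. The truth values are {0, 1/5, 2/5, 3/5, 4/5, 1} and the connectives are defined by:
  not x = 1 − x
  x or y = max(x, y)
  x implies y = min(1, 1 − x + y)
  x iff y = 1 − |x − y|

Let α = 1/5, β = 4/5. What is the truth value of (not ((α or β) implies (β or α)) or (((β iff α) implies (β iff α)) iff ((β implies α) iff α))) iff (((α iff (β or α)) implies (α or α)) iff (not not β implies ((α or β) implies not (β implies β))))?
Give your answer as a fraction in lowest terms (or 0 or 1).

α or β = 1/5 or 4/5 = 4/5
β or α = 4/5 or 1/5 = 4/5
(α or β) implies (β or α) = 4/5 implies 4/5 = 1
not ((α or β) implies (β or α)) = not 1 = 0
β iff α = 4/5 iff 1/5 = 2/5
β iff α = 4/5 iff 1/5 = 2/5
(β iff α) implies (β iff α) = 2/5 implies 2/5 = 1
β implies α = 4/5 implies 1/5 = 2/5
(β implies α) iff α = 2/5 iff 1/5 = 4/5
((β iff α) implies (β iff α)) iff ((β implies α) iff α) = 1 iff 4/5 = 4/5
not ((α or β) implies (β or α)) or (((β iff α) implies (β iff α)) iff ((β implies α) iff α)) = 0 or 4/5 = 4/5
β or α = 4/5 or 1/5 = 4/5
α iff (β or α) = 1/5 iff 4/5 = 2/5
α or α = 1/5 or 1/5 = 1/5
(α iff (β or α)) implies (α or α) = 2/5 implies 1/5 = 4/5
not β = not 4/5 = 1/5
not not β = not 1/5 = 4/5
α or β = 1/5 or 4/5 = 4/5
β implies β = 4/5 implies 4/5 = 1
not (β implies β) = not 1 = 0
(α or β) implies not (β implies β) = 4/5 implies 0 = 1/5
not not β implies ((α or β) implies not (β implies β)) = 4/5 implies 1/5 = 2/5
((α iff (β or α)) implies (α or α)) iff (not not β implies ((α or β) implies not (β implies β))) = 4/5 iff 2/5 = 3/5
(not ((α or β) implies (β or α)) or (((β iff α) implies (β iff α)) iff ((β implies α) iff α))) iff (((α iff (β or α)) implies (α or α)) iff (not not β implies ((α or β) implies not (β implies β)))) = 4/5 iff 3/5 = 4/5

4/5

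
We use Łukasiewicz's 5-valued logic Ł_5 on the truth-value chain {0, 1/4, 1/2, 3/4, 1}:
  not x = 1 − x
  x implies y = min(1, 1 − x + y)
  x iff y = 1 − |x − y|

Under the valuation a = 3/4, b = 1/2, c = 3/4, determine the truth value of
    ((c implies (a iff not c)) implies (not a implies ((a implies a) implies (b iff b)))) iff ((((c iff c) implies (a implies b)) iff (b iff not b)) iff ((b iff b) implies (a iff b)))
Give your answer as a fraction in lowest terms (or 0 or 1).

not c = not 3/4 = 1/4
a iff not c = 3/4 iff 1/4 = 1/2
c implies (a iff not c) = 3/4 implies 1/2 = 3/4
not a = not 3/4 = 1/4
a implies a = 3/4 implies 3/4 = 1
b iff b = 1/2 iff 1/2 = 1
(a implies a) implies (b iff b) = 1 implies 1 = 1
not a implies ((a implies a) implies (b iff b)) = 1/4 implies 1 = 1
(c implies (a iff not c)) implies (not a implies ((a implies a) implies (b iff b))) = 3/4 implies 1 = 1
c iff c = 3/4 iff 3/4 = 1
a implies b = 3/4 implies 1/2 = 3/4
(c iff c) implies (a implies b) = 1 implies 3/4 = 3/4
not b = not 1/2 = 1/2
b iff not b = 1/2 iff 1/2 = 1
((c iff c) implies (a implies b)) iff (b iff not b) = 3/4 iff 1 = 3/4
b iff b = 1/2 iff 1/2 = 1
a iff b = 3/4 iff 1/2 = 3/4
(b iff b) implies (a iff b) = 1 implies 3/4 = 3/4
(((c iff c) implies (a implies b)) iff (b iff not b)) iff ((b iff b) implies (a iff b)) = 3/4 iff 3/4 = 1
((c implies (a iff not c)) implies (not a implies ((a implies a) implies (b iff b)))) iff ((((c iff c) implies (a implies b)) iff (b iff not b)) iff ((b iff b) implies (a iff b))) = 1 iff 1 = 1

1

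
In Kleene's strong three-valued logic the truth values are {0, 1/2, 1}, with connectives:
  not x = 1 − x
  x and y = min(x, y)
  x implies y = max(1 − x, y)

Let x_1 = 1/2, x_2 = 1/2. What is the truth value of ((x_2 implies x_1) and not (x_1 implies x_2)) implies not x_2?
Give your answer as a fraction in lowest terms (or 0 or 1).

x_2 implies x_1 = 1/2 implies 1/2 = 1/2
x_1 implies x_2 = 1/2 implies 1/2 = 1/2
not (x_1 implies x_2) = not 1/2 = 1/2
(x_2 implies x_1) and not (x_1 implies x_2) = 1/2 and 1/2 = 1/2
not x_2 = not 1/2 = 1/2
((x_2 implies x_1) and not (x_1 implies x_2)) implies not x_2 = 1/2 implies 1/2 = 1/2

1/2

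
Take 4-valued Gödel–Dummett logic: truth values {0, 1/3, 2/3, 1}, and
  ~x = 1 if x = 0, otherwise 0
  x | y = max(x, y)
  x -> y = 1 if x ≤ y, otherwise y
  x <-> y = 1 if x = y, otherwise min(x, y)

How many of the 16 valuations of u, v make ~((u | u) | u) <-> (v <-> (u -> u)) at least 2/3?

5

u = 0, v = 0 ↦ 0  <
u = 0, v = 1/3 ↦ 1/3  <
u = 0, v = 2/3 ↦ 2/3  ≥
u = 0, v = 1 ↦ 1  ≥
u = 1/3, v = 0 ↦ 1  ≥
u = 1/3, v = 1/3 ↦ 0  <
u = 1/3, v = 2/3 ↦ 0  <
u = 1/3, v = 1 ↦ 0  <
u = 2/3, v = 0 ↦ 1  ≥
u = 2/3, v = 1/3 ↦ 0  <
u = 2/3, v = 2/3 ↦ 0  <
u = 2/3, v = 1 ↦ 0  <
u = 1, v = 0 ↦ 1  ≥
u = 1, v = 1/3 ↦ 0  <
u = 1, v = 2/3 ↦ 0  <
u = 1, v = 1 ↦ 0  <
So 5 of the 16 assignments meet the threshold.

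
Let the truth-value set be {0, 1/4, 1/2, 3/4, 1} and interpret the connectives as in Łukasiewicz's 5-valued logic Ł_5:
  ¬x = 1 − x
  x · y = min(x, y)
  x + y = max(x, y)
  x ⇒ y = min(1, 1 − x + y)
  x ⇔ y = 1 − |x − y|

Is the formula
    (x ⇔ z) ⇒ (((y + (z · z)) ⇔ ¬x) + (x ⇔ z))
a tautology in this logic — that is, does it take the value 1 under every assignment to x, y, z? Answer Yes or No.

At x = 0, y = 1/2, z = 1/2, for instance:
x ⇔ z = 0 ⇔ 1/2 = 1/2
z · z = 1/2 · 1/2 = 1/2
y + (z · z) = 1/2 + 1/2 = 1/2
¬x = ¬0 = 1
(y + (z · z)) ⇔ ¬x = 1/2 ⇔ 1 = 1/2
((y + (z · z)) ⇔ ¬x) + (x ⇔ z) = 1/2 + 1/2 = 1/2
(x ⇔ z) ⇒ (((y + (z · z)) ⇔ ¬x) + (x ⇔ z)) = 1/2 ⇒ 1/2 = 1
and checking the remaining 124 assignments likewise gives ≥ 1 in every case.

Yes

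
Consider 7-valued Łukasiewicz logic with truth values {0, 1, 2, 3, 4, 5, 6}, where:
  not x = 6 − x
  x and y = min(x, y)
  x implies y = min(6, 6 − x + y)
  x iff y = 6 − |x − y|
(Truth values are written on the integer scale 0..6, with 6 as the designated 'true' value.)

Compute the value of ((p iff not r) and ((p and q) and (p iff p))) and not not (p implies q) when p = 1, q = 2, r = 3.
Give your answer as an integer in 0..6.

1

not r = not 3 = 3
p iff not r = 1 iff 3 = 4
p and q = 1 and 2 = 1
p iff p = 1 iff 1 = 6
(p and q) and (p iff p) = 1 and 6 = 1
(p iff not r) and ((p and q) and (p iff p)) = 4 and 1 = 1
p implies q = 1 implies 2 = 6
not (p implies q) = not 6 = 0
not not (p implies q) = not 0 = 6
((p iff not r) and ((p and q) and (p iff p))) and not not (p implies q) = 1 and 6 = 1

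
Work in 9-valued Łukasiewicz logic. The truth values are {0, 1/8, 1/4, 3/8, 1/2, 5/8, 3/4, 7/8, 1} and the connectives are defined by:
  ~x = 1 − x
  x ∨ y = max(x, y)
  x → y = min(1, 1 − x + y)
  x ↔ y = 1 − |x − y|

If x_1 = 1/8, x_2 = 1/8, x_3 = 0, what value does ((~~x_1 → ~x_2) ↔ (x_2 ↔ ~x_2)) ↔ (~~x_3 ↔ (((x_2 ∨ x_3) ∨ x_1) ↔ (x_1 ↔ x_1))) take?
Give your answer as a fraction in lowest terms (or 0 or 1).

3/8

~x_1 = ~1/8 = 7/8
~~x_1 = ~7/8 = 1/8
~x_2 = ~1/8 = 7/8
~~x_1 → ~x_2 = 1/8 → 7/8 = 1
~x_2 = ~1/8 = 7/8
x_2 ↔ ~x_2 = 1/8 ↔ 7/8 = 1/4
(~~x_1 → ~x_2) ↔ (x_2 ↔ ~x_2) = 1 ↔ 1/4 = 1/4
~x_3 = ~0 = 1
~~x_3 = ~1 = 0
x_2 ∨ x_3 = 1/8 ∨ 0 = 1/8
(x_2 ∨ x_3) ∨ x_1 = 1/8 ∨ 1/8 = 1/8
x_1 ↔ x_1 = 1/8 ↔ 1/8 = 1
((x_2 ∨ x_3) ∨ x_1) ↔ (x_1 ↔ x_1) = 1/8 ↔ 1 = 1/8
~~x_3 ↔ (((x_2 ∨ x_3) ∨ x_1) ↔ (x_1 ↔ x_1)) = 0 ↔ 1/8 = 7/8
((~~x_1 → ~x_2) ↔ (x_2 ↔ ~x_2)) ↔ (~~x_3 ↔ (((x_2 ∨ x_3) ∨ x_1) ↔ (x_1 ↔ x_1))) = 1/4 ↔ 7/8 = 3/8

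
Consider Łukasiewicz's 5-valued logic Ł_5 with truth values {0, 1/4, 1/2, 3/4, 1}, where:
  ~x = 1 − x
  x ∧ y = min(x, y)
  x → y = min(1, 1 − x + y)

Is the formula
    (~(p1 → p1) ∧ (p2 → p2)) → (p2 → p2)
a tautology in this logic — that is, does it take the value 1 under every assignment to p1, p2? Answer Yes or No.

At p1 = 3/4, p2 = 3/4, for instance:
p1 → p1 = 3/4 → 3/4 = 1
~(p1 → p1) = ~1 = 0
p2 → p2 = 3/4 → 3/4 = 1
~(p1 → p1) ∧ (p2 → p2) = 0 ∧ 1 = 0
(~(p1 → p1) ∧ (p2 → p2)) → (p2 → p2) = 0 → 1 = 1
and checking the remaining 24 assignments likewise gives ≥ 1 in every case.

Yes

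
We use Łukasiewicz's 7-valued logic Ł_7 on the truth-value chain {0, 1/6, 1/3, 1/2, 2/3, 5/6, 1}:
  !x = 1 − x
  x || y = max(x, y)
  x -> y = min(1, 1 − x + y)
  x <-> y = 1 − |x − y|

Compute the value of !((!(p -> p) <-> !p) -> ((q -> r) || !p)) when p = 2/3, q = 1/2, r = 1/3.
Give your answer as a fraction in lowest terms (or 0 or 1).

p -> p = 2/3 -> 2/3 = 1
!(p -> p) = !1 = 0
!p = !2/3 = 1/3
!(p -> p) <-> !p = 0 <-> 1/3 = 2/3
q -> r = 1/2 -> 1/3 = 5/6
!p = !2/3 = 1/3
(q -> r) || !p = 5/6 || 1/3 = 5/6
(!(p -> p) <-> !p) -> ((q -> r) || !p) = 2/3 -> 5/6 = 1
!((!(p -> p) <-> !p) -> ((q -> r) || !p)) = !1 = 0

0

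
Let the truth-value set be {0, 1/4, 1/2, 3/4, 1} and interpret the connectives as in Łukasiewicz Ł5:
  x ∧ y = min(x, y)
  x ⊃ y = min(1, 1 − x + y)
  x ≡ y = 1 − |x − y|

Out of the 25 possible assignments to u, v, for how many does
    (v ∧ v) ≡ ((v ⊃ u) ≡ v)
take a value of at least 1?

value 1: 16 assignments (counts)
value 3/4: 5 assignments
value 1/2: 2 assignments
value 1/4: 1 assignment
value 0: 1 assignment
So 16 of the 25 assignments meet the threshold.

16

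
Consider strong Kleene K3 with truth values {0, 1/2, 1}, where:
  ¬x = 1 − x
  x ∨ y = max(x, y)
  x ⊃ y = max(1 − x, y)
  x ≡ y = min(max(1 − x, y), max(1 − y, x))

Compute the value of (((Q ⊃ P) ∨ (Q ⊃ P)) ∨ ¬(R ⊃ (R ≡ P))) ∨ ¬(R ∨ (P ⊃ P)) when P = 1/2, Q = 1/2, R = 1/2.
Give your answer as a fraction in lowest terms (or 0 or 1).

Q ⊃ P = 1/2 ⊃ 1/2 = 1/2
Q ⊃ P = 1/2 ⊃ 1/2 = 1/2
(Q ⊃ P) ∨ (Q ⊃ P) = 1/2 ∨ 1/2 = 1/2
R ≡ P = 1/2 ≡ 1/2 = 1/2
R ⊃ (R ≡ P) = 1/2 ⊃ 1/2 = 1/2
¬(R ⊃ (R ≡ P)) = ¬1/2 = 1/2
((Q ⊃ P) ∨ (Q ⊃ P)) ∨ ¬(R ⊃ (R ≡ P)) = 1/2 ∨ 1/2 = 1/2
P ⊃ P = 1/2 ⊃ 1/2 = 1/2
R ∨ (P ⊃ P) = 1/2 ∨ 1/2 = 1/2
¬(R ∨ (P ⊃ P)) = ¬1/2 = 1/2
(((Q ⊃ P) ∨ (Q ⊃ P)) ∨ ¬(R ⊃ (R ≡ P))) ∨ ¬(R ∨ (P ⊃ P)) = 1/2 ∨ 1/2 = 1/2

1/2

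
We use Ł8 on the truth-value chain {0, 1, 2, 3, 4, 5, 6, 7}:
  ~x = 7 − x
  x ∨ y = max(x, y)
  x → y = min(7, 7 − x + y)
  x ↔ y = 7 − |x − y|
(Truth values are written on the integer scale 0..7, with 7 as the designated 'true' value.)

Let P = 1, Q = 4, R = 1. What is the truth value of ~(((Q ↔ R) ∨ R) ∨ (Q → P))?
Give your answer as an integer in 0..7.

Q ↔ R = 4 ↔ 1 = 4
(Q ↔ R) ∨ R = 4 ∨ 1 = 4
Q → P = 4 → 1 = 4
((Q ↔ R) ∨ R) ∨ (Q → P) = 4 ∨ 4 = 4
~(((Q ↔ R) ∨ R) ∨ (Q → P)) = ~4 = 3

3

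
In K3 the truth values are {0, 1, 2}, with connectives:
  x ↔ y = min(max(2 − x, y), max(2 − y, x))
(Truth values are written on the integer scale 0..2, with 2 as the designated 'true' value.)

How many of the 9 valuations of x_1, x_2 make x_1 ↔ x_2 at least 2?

2

x_1 = 0, x_2 = 0 ↦ 2  ≥
x_1 = 0, x_2 = 1 ↦ 1  <
x_1 = 0, x_2 = 2 ↦ 0  <
x_1 = 1, x_2 = 0 ↦ 1  <
x_1 = 1, x_2 = 1 ↦ 1  <
x_1 = 1, x_2 = 2 ↦ 1  <
x_1 = 2, x_2 = 0 ↦ 0  <
x_1 = 2, x_2 = 1 ↦ 1  <
x_1 = 2, x_2 = 2 ↦ 2  ≥
So 2 of the 9 assignments meet the threshold.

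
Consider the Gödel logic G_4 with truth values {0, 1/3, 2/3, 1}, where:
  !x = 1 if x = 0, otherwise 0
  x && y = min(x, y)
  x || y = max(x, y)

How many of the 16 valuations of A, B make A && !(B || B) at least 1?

1

A = 0, B = 0 ↦ 0  <
A = 0, B = 1/3 ↦ 0  <
A = 0, B = 2/3 ↦ 0  <
A = 0, B = 1 ↦ 0  <
A = 1/3, B = 0 ↦ 1/3  <
A = 1/3, B = 1/3 ↦ 0  <
A = 1/3, B = 2/3 ↦ 0  <
A = 1/3, B = 1 ↦ 0  <
A = 2/3, B = 0 ↦ 2/3  <
A = 2/3, B = 1/3 ↦ 0  <
A = 2/3, B = 2/3 ↦ 0  <
A = 2/3, B = 1 ↦ 0  <
A = 1, B = 0 ↦ 1  ≥
A = 1, B = 1/3 ↦ 0  <
A = 1, B = 2/3 ↦ 0  <
A = 1, B = 1 ↦ 0  <
So 1 of the 16 assignments meets the threshold.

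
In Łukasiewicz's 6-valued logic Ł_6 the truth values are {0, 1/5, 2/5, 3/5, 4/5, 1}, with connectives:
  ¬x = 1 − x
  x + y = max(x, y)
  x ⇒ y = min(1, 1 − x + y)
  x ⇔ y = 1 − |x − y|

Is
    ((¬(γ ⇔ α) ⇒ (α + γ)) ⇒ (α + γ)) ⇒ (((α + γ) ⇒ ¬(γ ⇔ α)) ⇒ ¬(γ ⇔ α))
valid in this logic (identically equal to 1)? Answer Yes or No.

At α = 1, γ = 2/5, for instance:
γ ⇔ α = 2/5 ⇔ 1 = 2/5
¬(γ ⇔ α) = ¬2/5 = 3/5
α + γ = 1 + 2/5 = 1
¬(γ ⇔ α) ⇒ (α + γ) = 3/5 ⇒ 1 = 1
(¬(γ ⇔ α) ⇒ (α + γ)) ⇒ (α + γ) = 1 ⇒ 1 = 1
(α + γ) ⇒ ¬(γ ⇔ α) = 1 ⇒ 3/5 = 3/5
((α + γ) ⇒ ¬(γ ⇔ α)) ⇒ ¬(γ ⇔ α) = 3/5 ⇒ 3/5 = 1
((¬(γ ⇔ α) ⇒ (α + γ)) ⇒ (α + γ)) ⇒ (((α + γ) ⇒ ¬(γ ⇔ α)) ⇒ ¬(γ ⇔ α)) = 1 ⇒ 1 = 1
and checking the remaining 35 assignments likewise gives ≥ 1 in every case.

Yes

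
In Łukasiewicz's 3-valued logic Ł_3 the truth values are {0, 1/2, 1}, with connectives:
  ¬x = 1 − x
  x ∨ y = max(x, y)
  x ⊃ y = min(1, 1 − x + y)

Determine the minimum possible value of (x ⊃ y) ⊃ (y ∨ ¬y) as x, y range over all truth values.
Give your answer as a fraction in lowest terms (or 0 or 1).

Take x = 0, y = 1/2:
x ⊃ y = 0 ⊃ 1/2 = 1
¬y = ¬1/2 = 1/2
y ∨ ¬y = 1/2 ∨ 1/2 = 1/2
(x ⊃ y) ⊃ (y ∨ ¬y) = 1 ⊃ 1/2 = 1/2
No assignment yields a value below 1/2, so this is the minimum.

1/2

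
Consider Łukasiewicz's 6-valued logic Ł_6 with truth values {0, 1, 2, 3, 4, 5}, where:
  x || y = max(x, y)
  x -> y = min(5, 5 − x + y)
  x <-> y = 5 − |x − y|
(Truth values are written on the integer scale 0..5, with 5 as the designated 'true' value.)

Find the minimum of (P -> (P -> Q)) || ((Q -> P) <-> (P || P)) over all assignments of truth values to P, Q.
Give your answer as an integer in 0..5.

4

Take P = 3, Q = 0:
P -> Q = 3 -> 0 = 2
P -> (P -> Q) = 3 -> 2 = 4
Q -> P = 0 -> 3 = 5
P || P = 3 || 3 = 3
(Q -> P) <-> (P || P) = 5 <-> 3 = 3
(P -> (P -> Q)) || ((Q -> P) <-> (P || P)) = 4 || 3 = 4
No assignment yields a value below 4, so this is the minimum.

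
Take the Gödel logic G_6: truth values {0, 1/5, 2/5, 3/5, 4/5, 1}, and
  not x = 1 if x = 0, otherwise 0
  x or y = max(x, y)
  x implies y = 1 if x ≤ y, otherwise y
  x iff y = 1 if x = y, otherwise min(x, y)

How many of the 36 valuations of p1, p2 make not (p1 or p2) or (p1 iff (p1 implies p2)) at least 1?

2

value 1: 2 assignments (counts)
value 4/5: 3 assignments
value 3/5: 5 assignments
value 2/5: 7 assignments
value 1/5: 9 assignments
value 0: 10 assignments
So 2 of the 36 assignments meet the threshold.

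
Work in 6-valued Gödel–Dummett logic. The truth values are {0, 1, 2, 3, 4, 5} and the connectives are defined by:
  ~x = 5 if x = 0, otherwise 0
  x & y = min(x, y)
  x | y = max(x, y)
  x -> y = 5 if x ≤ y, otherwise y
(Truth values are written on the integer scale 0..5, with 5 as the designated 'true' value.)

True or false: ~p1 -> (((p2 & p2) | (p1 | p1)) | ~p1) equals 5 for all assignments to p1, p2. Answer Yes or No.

Yes

At p1 = 4, p2 = 0, for instance:
~p1 = ~4 = 0
p2 & p2 = 0 & 0 = 0
p1 | p1 = 4 | 4 = 4
(p2 & p2) | (p1 | p1) = 0 | 4 = 4
((p2 & p2) | (p1 | p1)) | ~p1 = 4 | 0 = 4
~p1 -> (((p2 & p2) | (p1 | p1)) | ~p1) = 0 -> 4 = 5
and checking the remaining 35 assignments likewise gives ≥ 5 in every case.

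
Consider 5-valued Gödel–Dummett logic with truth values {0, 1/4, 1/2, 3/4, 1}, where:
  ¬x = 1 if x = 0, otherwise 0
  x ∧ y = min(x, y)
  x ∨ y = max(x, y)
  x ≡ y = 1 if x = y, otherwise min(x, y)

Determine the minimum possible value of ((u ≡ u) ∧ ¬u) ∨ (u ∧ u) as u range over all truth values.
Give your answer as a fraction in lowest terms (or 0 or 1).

1/4

Take u = 1/4:
u ≡ u = 1/4 ≡ 1/4 = 1
¬u = ¬1/4 = 0
(u ≡ u) ∧ ¬u = 1 ∧ 0 = 0
u ∧ u = 1/4 ∧ 1/4 = 1/4
((u ≡ u) ∧ ¬u) ∨ (u ∧ u) = 0 ∨ 1/4 = 1/4
No assignment yields a value below 1/4, so this is the minimum.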